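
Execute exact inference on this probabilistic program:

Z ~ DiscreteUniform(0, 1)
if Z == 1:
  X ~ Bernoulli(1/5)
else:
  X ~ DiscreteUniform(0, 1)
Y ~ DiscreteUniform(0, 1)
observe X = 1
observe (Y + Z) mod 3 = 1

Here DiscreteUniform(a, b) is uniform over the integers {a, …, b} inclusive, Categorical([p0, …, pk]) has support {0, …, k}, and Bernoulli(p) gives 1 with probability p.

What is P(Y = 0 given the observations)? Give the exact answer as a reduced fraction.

Enumerate traces; 2 have nonzero weight after conditioning:
  (Z=0, X=1, Y=1) weight 1/8
  (Z=1, X=1, Y=0) weight 1/20
Group by Y:
  weight(Y=0) = 1/20
  weight(Y=1) = 1/8
Total weight = 1/20 + 1/8 = 7/40
P(Y=0 | obs) = 1/20 / 7/40 = 2/7
P(Y=1 | obs) = 1/8 / 7/40 = 5/7

P(Y = 0 | obs) = 2/7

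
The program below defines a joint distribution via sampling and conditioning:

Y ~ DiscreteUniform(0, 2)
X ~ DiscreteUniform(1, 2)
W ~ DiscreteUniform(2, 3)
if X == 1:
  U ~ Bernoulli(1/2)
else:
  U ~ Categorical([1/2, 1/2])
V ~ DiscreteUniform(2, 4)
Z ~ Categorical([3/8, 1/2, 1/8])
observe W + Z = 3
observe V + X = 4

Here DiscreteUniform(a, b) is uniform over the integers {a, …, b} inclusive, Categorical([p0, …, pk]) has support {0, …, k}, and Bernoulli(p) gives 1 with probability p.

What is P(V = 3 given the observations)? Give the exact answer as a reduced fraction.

Enumerate traces; 24 have nonzero weight after conditioning:
  (Y=0, X=1, W=2, U=0, V=3, Z=1) weight 1/144
  (Y=0, X=1, W=2, U=1, V=3, Z=1) weight 1/144
  (Y=0, X=1, W=3, U=0, V=3, Z=0) weight 1/192
  (Y=0, X=1, W=3, U=1, V=3, Z=0) weight 1/192
  (Y=0, X=2, W=2, U=0, V=2, Z=1) weight 1/144
  (Y=0, X=2, W=2, U=1, V=2, Z=1) weight 1/144
  (Y=0, X=2, W=3, U=0, V=2, Z=0) weight 1/192
  (Y=0, X=2, W=3, U=1, V=2, Z=0) weight 1/192
  … 16 more
Group by V:
  weight(V=2) = 7/96
  weight(V=3) = 7/96
Total weight = 7/96 + 7/96 = 7/48
P(V=2 | obs) = 7/96 / 7/48 = 1/2
P(V=3 | obs) = 7/96 / 7/48 = 1/2

P(V = 3 | obs) = 1/2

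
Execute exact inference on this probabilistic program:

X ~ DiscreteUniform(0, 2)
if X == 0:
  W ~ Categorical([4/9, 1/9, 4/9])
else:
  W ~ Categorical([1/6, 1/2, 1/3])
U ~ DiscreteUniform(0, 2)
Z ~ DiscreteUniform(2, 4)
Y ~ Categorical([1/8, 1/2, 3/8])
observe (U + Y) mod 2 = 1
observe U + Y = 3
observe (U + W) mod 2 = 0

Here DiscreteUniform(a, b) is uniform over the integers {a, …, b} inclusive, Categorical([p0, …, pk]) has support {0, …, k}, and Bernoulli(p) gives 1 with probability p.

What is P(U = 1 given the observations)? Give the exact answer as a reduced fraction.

P(U = 1 | obs) = 15/49

Enumerate traces; 27 have nonzero weight after conditioning:
  (X=0, W=0, U=2, Z=2, Y=1) weight 2/243
  (X=0, W=0, U=2, Z=3, Y=1) weight 2/243
  (X=0, W=0, U=2, Z=4, Y=1) weight 2/243
  (X=0, W=1, U=1, Z=2, Y=2) weight 1/648
  (X=0, W=1, U=1, Z=3, Y=2) weight 1/648
  (X=0, W=1, U=1, Z=4, Y=2) weight 1/648
  (X=0, W=2, U=2, Z=2, Y=1) weight 2/243
  (X=0, W=2, U=2, Z=3, Y=1) weight 2/243
  … 19 more
Group by U:
  weight(U=1) = 5/108
  weight(U=2) = 17/162
Total weight = 5/108 + 17/162 = 49/324
P(U=1 | obs) = 5/108 / 49/324 = 15/49
P(U=2 | obs) = 17/162 / 49/324 = 34/49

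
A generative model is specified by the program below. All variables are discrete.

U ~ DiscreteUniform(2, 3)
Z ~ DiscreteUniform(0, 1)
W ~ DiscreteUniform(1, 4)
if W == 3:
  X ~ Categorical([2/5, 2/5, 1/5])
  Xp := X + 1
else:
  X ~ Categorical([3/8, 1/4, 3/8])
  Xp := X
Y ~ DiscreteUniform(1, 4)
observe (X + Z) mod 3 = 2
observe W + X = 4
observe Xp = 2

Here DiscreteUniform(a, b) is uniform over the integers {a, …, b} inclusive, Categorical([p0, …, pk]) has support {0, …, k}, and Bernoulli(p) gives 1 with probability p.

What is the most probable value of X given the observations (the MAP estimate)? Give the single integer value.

argmax_v P(X = v | obs) = 1

Enumerate traces; 16 have nonzero weight after conditioning:
  (U=2, Z=0, W=2, X=2, Y=1) weight 3/512
  (U=2, Z=0, W=2, X=2, Y=2) weight 3/512
  (U=2, Z=0, W=2, X=2, Y=3) weight 3/512
  (U=2, Z=0, W=2, X=2, Y=4) weight 3/512
  (U=2, Z=1, W=3, X=1, Y=1) weight 1/160
  (U=2, Z=1, W=3, X=1, Y=2) weight 1/160
  (U=2, Z=1, W=3, X=1, Y=3) weight 1/160
  (U=2, Z=1, W=3, X=1, Y=4) weight 1/160
  … 8 more
Group by X:
  weight(X=1) = 1/20
  weight(X=2) = 3/64
Total weight = 1/20 + 3/64 = 31/320
P(X=1 | obs) = 1/20 / 31/320 = 16/31
P(X=2 | obs) = 3/64 / 31/320 = 15/31
argmax = 1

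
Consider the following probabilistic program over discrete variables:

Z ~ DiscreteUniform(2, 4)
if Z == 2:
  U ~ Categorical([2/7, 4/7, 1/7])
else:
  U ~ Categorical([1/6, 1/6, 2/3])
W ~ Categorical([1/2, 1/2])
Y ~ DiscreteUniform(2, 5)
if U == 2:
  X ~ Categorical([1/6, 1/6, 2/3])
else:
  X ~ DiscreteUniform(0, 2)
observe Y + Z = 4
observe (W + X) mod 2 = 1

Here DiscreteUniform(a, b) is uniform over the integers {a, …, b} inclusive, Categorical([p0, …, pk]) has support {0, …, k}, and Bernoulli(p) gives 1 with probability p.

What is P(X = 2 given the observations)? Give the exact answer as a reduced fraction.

Enumerate traces; 9 have nonzero weight after conditioning:
  (Z=2, U=0, W=0, Y=2, X=1) weight 1/252
  (Z=2, U=0, W=1, Y=2, X=0) weight 1/252
  (Z=2, U=0, W=1, Y=2, X=2) weight 1/252
  (Z=2, U=1, W=0, Y=2, X=1) weight 1/126
  (Z=2, U=1, W=1, Y=2, X=0) weight 1/126
  (Z=2, U=1, W=1, Y=2, X=2) weight 1/126
  (Z=2, U=2, W=0, Y=2, X=1) weight 1/1008
  (Z=2, U=2, W=1, Y=2, X=0) weight 1/1008
  … 1 more
Group by X:
  weight(X=0) = 13/1008
  weight(X=1) = 13/1008
  weight(X=2) = 1/63
Total weight = 13/1008 + 13/1008 + 1/63 = 1/24
P(X=0 | obs) = 13/1008 / 1/24 = 13/42
P(X=1 | obs) = 13/1008 / 1/24 = 13/42
P(X=2 | obs) = 1/63 / 1/24 = 8/21

P(X = 2 | obs) = 8/21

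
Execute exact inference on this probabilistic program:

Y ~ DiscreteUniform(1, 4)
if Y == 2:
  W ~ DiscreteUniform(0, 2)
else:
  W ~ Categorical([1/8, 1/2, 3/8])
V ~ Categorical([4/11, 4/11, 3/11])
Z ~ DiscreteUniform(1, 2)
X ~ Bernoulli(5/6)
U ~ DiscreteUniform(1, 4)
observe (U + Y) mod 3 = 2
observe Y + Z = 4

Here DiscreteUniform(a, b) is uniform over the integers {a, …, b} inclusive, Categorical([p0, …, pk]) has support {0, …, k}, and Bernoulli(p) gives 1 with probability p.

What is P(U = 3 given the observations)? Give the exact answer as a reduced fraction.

P(U = 3 | obs) = 1/2

Enumerate traces; 36 have nonzero weight after conditioning:
  (Y=2, W=0, V=0, Z=2, X=0, U=3) weight 1/1584
  (Y=2, W=0, V=0, Z=2, X=1, U=3) weight 5/1584
  (Y=2, W=0, V=1, Z=2, X=0, U=3) weight 1/1584
  (Y=2, W=0, V=1, Z=2, X=1, U=3) weight 5/1584
  (Y=2, W=0, V=2, Z=2, X=0, U=3) weight 1/2112
  (Y=2, W=0, V=2, Z=2, X=1, U=3) weight 5/2112
  (Y=2, W=1, V=0, Z=2, X=0, U=3) weight 1/1584
  (Y=2, W=1, V=0, Z=2, X=1, U=3) weight 5/1584
  (Y=3, W=0, V=0, Z=1, X=0, U=2) weight 1/4224
  … 27 more
Group by U:
  weight(U=2) = 1/32
  weight(U=3) = 1/32
Total weight = 1/32 + 1/32 = 1/16
P(U=2 | obs) = 1/32 / 1/16 = 1/2
P(U=3 | obs) = 1/32 / 1/16 = 1/2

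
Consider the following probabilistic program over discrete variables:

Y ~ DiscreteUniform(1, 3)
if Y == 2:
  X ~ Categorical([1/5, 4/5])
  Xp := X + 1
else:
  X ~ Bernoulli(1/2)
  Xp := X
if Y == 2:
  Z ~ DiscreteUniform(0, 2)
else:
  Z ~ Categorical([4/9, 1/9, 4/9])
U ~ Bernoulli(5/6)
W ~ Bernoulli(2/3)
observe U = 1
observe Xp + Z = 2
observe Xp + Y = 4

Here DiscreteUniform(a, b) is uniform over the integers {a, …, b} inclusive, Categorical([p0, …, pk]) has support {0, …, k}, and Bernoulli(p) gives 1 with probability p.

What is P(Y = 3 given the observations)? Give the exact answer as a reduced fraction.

P(Y = 3 | obs) = 5/29

Enumerate traces; 4 have nonzero weight after conditioning:
  (Y=2, X=1, Z=0, U=1, W=0) weight 2/81
  (Y=2, X=1, Z=0, U=1, W=1) weight 4/81
  (Y=3, X=1, Z=1, U=1, W=0) weight 5/972
  (Y=3, X=1, Z=1, U=1, W=1) weight 5/486
Group by Y:
  weight(Y=2) = 2/27
  weight(Y=3) = 5/324
Total weight = 2/27 + 5/324 = 29/324
P(Y=2 | obs) = 2/27 / 29/324 = 24/29
P(Y=3 | obs) = 5/324 / 29/324 = 5/29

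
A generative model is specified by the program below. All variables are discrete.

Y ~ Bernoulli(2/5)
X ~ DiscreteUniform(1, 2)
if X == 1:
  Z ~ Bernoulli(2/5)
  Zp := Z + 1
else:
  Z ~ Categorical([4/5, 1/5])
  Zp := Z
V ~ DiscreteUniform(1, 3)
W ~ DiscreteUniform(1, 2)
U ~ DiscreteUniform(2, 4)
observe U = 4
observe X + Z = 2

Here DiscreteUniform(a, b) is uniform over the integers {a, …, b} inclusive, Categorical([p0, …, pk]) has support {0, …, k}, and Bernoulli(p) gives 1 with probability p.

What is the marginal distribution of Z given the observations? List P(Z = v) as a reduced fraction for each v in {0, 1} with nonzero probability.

P(Z=0) = 2/3, P(Z=1) = 1/3

Enumerate traces; 24 have nonzero weight after conditioning:
  (Y=0, X=1, Z=1, V=1, W=1, U=4) weight 1/150
  (Y=0, X=1, Z=1, V=1, W=2, U=4) weight 1/150
  (Y=0, X=1, Z=1, V=2, W=1, U=4) weight 1/150
  (Y=0, X=1, Z=1, V=2, W=2, U=4) weight 1/150
  (Y=0, X=1, Z=1, V=3, W=1, U=4) weight 1/150
  (Y=0, X=1, Z=1, V=3, W=2, U=4) weight 1/150
  (Y=0, X=2, Z=0, V=1, W=1, U=4) weight 1/75
  (Y=0, X=2, Z=0, V=1, W=2, U=4) weight 1/75
  … 16 more
Group by Z:
  weight(Z=0) = 2/15
  weight(Z=1) = 1/15
Total weight = 2/15 + 1/15 = 1/5
P(Z=0 | obs) = 2/15 / 1/5 = 2/3
P(Z=1 | obs) = 1/15 / 1/5 = 1/3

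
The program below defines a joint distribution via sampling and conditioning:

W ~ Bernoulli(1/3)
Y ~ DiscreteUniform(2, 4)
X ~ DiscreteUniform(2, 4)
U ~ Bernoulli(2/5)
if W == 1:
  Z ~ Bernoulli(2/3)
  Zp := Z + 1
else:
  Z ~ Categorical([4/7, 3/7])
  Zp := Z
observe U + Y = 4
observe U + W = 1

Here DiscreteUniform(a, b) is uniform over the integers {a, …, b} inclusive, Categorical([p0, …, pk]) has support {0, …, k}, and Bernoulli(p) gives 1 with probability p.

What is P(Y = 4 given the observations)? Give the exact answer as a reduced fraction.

P(Y = 4 | obs) = 3/7

Enumerate traces; 12 have nonzero weight after conditioning:
  (W=0, Y=3, X=2, U=1, Z=0) weight 16/945
  (W=0, Y=3, X=2, U=1, Z=1) weight 4/315
  (W=0, Y=3, X=3, U=1, Z=0) weight 16/945
  (W=0, Y=3, X=3, U=1, Z=1) weight 4/315
  (W=0, Y=3, X=4, U=1, Z=0) weight 16/945
  (W=0, Y=3, X=4, U=1, Z=1) weight 4/315
  (W=1, Y=4, X=2, U=0, Z=0) weight 1/135
  (W=1, Y=4, X=2, U=0, Z=1) weight 2/135
  … 4 more
Group by Y:
  weight(Y=3) = 4/45
  weight(Y=4) = 1/15
Total weight = 4/45 + 1/15 = 7/45
P(Y=3 | obs) = 4/45 / 7/45 = 4/7
P(Y=4 | obs) = 1/15 / 7/45 = 3/7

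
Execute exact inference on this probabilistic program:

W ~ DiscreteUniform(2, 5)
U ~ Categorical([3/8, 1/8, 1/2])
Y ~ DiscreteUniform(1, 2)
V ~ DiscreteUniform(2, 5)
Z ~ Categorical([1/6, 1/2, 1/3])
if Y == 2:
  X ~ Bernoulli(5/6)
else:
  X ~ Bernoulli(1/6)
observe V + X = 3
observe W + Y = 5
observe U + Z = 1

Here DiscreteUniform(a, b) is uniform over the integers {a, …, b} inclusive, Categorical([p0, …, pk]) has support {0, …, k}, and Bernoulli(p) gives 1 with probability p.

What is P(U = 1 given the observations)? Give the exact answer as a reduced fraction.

P(U = 1 | obs) = 1/10

Enumerate traces; 8 have nonzero weight after conditioning:
  (W=3, U=0, Y=2, V=2, Z=1, X=1) weight 5/1024
  (W=3, U=0, Y=2, V=3, Z=1, X=0) weight 1/1024
  (W=3, U=1, Y=2, V=2, Z=0, X=1) weight 5/9216
  (W=3, U=1, Y=2, V=3, Z=0, X=0) weight 1/9216
  (W=4, U=0, Y=1, V=2, Z=1, X=1) weight 1/1024
  (W=4, U=0, Y=1, V=3, Z=1, X=0) weight 5/1024
  (W=4, U=1, Y=1, V=2, Z=0, X=1) weight 1/9216
  (W=4, U=1, Y=1, V=3, Z=0, X=0) weight 5/9216
Group by U:
  weight(U=0) = 3/256
  weight(U=1) = 1/768
Total weight = 3/256 + 1/768 = 5/384
P(U=0 | obs) = 3/256 / 5/384 = 9/10
P(U=1 | obs) = 1/768 / 5/384 = 1/10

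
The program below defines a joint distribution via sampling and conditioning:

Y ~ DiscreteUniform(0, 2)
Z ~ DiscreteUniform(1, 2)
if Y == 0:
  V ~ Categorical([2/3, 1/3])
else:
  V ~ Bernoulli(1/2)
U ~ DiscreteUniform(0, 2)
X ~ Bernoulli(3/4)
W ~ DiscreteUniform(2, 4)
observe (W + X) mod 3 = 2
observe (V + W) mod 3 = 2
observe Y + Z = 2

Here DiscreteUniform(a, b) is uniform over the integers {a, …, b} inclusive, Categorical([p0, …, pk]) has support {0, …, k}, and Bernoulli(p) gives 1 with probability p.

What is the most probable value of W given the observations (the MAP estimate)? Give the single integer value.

Enumerate traces; 12 have nonzero weight after conditioning:
  (Y=0, Z=2, V=0, U=0, X=0, W=2) weight 1/324
  (Y=0, Z=2, V=0, U=1, X=0, W=2) weight 1/324
  (Y=0, Z=2, V=0, U=2, X=0, W=2) weight 1/324
  (Y=0, Z=2, V=1, U=0, X=1, W=4) weight 1/216
  (Y=0, Z=2, V=1, U=1, X=1, W=4) weight 1/216
  (Y=0, Z=2, V=1, U=2, X=1, W=4) weight 1/216
  (Y=1, Z=1, V=0, U=0, X=0, W=2) weight 1/432
  (Y=1, Z=1, V=0, U=1, X=0, W=2) weight 1/432
  … 4 more
Group by W:
  weight(W=2) = 7/432
  weight(W=4) = 5/144
Total weight = 7/432 + 5/144 = 11/216
P(W=2 | obs) = 7/432 / 11/216 = 7/22
P(W=4 | obs) = 5/144 / 11/216 = 15/22
argmax = 4

argmax_v P(W = v | obs) = 4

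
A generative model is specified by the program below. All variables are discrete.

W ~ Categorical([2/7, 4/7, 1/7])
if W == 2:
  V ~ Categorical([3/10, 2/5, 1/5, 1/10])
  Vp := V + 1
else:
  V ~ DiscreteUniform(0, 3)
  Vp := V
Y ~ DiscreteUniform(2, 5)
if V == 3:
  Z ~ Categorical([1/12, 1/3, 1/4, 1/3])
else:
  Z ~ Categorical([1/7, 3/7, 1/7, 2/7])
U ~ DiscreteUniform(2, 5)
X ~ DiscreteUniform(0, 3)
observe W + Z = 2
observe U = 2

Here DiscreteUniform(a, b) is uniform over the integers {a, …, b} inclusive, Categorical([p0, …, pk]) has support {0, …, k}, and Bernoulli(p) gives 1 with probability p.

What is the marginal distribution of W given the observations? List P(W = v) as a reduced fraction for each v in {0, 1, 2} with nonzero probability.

P(W=0) = 57/352, P(W=1) = 17/22, P(W=2) = 23/352

Enumerate traces; 192 have nonzero weight after conditioning:
  (W=0, V=0, Y=2, Z=2, U=2, X=0) weight 1/6272
  (W=0, V=0, Y=2, Z=2, U=2, X=1) weight 1/6272
  (W=0, V=0, Y=2, Z=2, U=2, X=2) weight 1/6272
  (W=0, V=0, Y=2, Z=2, U=2, X=3) weight 1/6272
  (W=0, V=0, Y=3, Z=2, U=2, X=0) weight 1/6272
  (W=0, V=0, Y=3, Z=2, U=2, X=1) weight 1/6272
  (W=0, V=0, Y=3, Z=2, U=2, X=2) weight 1/6272
  (W=0, V=0, Y=3, Z=2, U=2, X=3) weight 1/6272
  (W=1, V=0, Y=2, Z=1, U=2, X=0) weight 3/3136
  (W=2, V=0, Y=2, Z=0, U=2, X=0) weight 3/31360
  … 182 more
Group by W:
  weight(W=0) = 19/1568
  weight(W=1) = 17/294
  weight(W=2) = 23/4704
Total weight = 19/1568 + 17/294 + 23/4704 = 11/147
P(W=0 | obs) = 19/1568 / 11/147 = 57/352
P(W=1 | obs) = 17/294 / 11/147 = 17/22
P(W=2 | obs) = 23/4704 / 11/147 = 23/352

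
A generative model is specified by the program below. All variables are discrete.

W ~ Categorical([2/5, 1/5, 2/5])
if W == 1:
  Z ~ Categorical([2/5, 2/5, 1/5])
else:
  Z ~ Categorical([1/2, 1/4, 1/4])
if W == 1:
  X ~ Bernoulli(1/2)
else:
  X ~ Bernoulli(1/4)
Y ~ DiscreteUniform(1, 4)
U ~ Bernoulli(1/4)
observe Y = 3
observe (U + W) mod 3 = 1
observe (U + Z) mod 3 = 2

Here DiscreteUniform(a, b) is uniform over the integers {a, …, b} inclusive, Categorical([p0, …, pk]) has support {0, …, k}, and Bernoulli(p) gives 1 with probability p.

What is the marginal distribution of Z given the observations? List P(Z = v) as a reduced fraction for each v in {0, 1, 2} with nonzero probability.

Enumerate traces; 4 have nonzero weight after conditioning:
  (W=0, Z=1, X=0, Y=3, U=1) weight 3/640
  (W=0, Z=1, X=1, Y=3, U=1) weight 1/640
  (W=1, Z=2, X=0, Y=3, U=0) weight 3/800
  (W=1, Z=2, X=1, Y=3, U=0) weight 3/800
Group by Z:
  weight(Z=1) = 1/160
  weight(Z=2) = 3/400
Total weight = 1/160 + 3/400 = 11/800
P(Z=1 | obs) = 1/160 / 11/800 = 5/11
P(Z=2 | obs) = 3/400 / 11/800 = 6/11

P(Z=1) = 5/11, P(Z=2) = 6/11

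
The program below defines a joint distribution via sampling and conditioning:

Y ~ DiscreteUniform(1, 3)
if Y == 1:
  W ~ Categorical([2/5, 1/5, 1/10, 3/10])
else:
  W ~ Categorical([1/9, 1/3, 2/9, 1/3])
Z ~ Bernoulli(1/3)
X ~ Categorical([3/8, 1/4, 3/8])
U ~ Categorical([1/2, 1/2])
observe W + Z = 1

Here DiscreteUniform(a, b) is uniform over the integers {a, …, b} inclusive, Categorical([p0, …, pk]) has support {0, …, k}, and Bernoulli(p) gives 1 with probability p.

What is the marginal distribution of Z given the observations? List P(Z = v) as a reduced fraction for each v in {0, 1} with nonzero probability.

Enumerate traces; 36 have nonzero weight after conditioning:
  (Y=1, W=0, Z=1, X=0, U=0) weight 1/120
  (Y=1, W=0, Z=1, X=0, U=1) weight 1/120
  (Y=1, W=0, Z=1, X=1, U=0) weight 1/180
  (Y=1, W=0, Z=1, X=1, U=1) weight 1/180
  (Y=1, W=0, Z=1, X=2, U=0) weight 1/120
  (Y=1, W=0, Z=1, X=2, U=1) weight 1/120
  (Y=1, W=1, Z=0, X=0, U=0) weight 1/120
  (Y=1, W=1, Z=0, X=0, U=1) weight 1/120
  … 28 more
Group by Z:
  weight(Z=0) = 26/135
  weight(Z=1) = 28/405
Total weight = 26/135 + 28/405 = 106/405
P(Z=0 | obs) = 26/135 / 106/405 = 39/53
P(Z=1 | obs) = 28/405 / 106/405 = 14/53

P(Z=0) = 39/53, P(Z=1) = 14/53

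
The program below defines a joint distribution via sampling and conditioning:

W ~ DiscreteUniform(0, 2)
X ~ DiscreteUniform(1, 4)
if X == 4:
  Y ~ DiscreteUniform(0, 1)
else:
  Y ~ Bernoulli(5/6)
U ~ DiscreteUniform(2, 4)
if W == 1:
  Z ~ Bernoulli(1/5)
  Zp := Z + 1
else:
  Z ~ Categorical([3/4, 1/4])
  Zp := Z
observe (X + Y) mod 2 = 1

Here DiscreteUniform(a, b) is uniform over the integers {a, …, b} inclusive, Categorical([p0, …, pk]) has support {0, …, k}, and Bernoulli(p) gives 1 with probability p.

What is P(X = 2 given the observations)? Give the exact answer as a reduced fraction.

P(X = 2 | obs) = 1/2

Enumerate traces; 72 have nonzero weight after conditioning:
  (W=0, X=1, Y=0, U=2, Z=0) weight 1/288
  (W=0, X=1, Y=0, U=2, Z=1) weight 1/864
  (W=0, X=1, Y=0, U=3, Z=0) weight 1/288
  (W=0, X=1, Y=0, U=3, Z=1) weight 1/864
  (W=0, X=1, Y=0, U=4, Z=0) weight 1/288
  (W=0, X=1, Y=0, U=4, Z=1) weight 1/864
  (W=0, X=2, Y=1, U=2, Z=0) weight 5/288
  (W=0, X=2, Y=1, U=2, Z=1) weight 5/864
  (W=0, X=3, Y=0, U=2, Z=0) weight 1/288
  (W=0, X=4, Y=1, U=2, Z=0) weight 1/96
  … 62 more
Group by X:
  weight(X=1) = 1/24
  weight(X=2) = 5/24
  weight(X=3) = 1/24
  weight(X=4) = 1/8
Total weight = 1/24 + 5/24 + 1/24 + 1/8 = 5/12
P(X=1 | obs) = 1/24 / 5/12 = 1/10
P(X=2 | obs) = 5/24 / 5/12 = 1/2
P(X=3 | obs) = 1/24 / 5/12 = 1/10
P(X=4 | obs) = 1/8 / 5/12 = 3/10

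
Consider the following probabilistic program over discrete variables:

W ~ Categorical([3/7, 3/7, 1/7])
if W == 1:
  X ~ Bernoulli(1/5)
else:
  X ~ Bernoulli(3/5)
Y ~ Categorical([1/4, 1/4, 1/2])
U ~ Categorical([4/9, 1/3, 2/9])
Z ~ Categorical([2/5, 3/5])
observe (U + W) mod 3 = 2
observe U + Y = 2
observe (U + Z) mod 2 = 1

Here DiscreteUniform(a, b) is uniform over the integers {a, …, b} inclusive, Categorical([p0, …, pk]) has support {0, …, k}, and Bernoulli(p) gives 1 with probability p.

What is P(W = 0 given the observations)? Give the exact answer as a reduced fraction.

P(W = 0 | obs) = 3/10

Enumerate traces; 6 have nonzero weight after conditioning:
  (W=0, X=0, Y=0, U=2, Z=1) weight 1/175
  (W=0, X=1, Y=0, U=2, Z=1) weight 3/350
  (W=1, X=0, Y=1, U=1, Z=0) weight 2/175
  (W=1, X=1, Y=1, U=1, Z=0) weight 1/350
  (W=2, X=0, Y=2, U=0, Z=1) weight 4/525
  (W=2, X=1, Y=2, U=0, Z=1) weight 2/175
Group by W:
  weight(W=0) = 1/70
  weight(W=1) = 1/70
  weight(W=2) = 2/105
Total weight = 1/70 + 1/70 + 2/105 = 1/21
P(W=0 | obs) = 1/70 / 1/21 = 3/10
P(W=1 | obs) = 1/70 / 1/21 = 3/10
P(W=2 | obs) = 2/105 / 1/21 = 2/5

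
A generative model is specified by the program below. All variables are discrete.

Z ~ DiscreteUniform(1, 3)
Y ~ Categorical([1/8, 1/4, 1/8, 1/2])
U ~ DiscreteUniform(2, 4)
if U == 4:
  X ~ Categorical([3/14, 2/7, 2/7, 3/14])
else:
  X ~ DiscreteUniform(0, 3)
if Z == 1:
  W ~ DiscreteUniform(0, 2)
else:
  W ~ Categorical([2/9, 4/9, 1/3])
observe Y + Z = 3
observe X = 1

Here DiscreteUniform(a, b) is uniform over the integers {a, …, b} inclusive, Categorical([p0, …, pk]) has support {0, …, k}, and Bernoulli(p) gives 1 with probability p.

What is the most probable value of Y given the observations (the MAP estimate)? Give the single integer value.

argmax_v P(Y = v | obs) = 1

Enumerate traces; 27 have nonzero weight after conditioning:
  (Z=1, Y=2, U=2, X=1, W=0) weight 1/864
  (Z=1, Y=2, U=2, X=1, W=1) weight 1/864
  (Z=1, Y=2, U=2, X=1, W=2) weight 1/864
  (Z=1, Y=2, U=3, X=1, W=0) weight 1/864
  (Z=1, Y=2, U=3, X=1, W=1) weight 1/864
  (Z=1, Y=2, U=3, X=1, W=2) weight 1/864
  (Z=1, Y=2, U=4, X=1, W=0) weight 1/756
  (Z=1, Y=2, U=4, X=1, W=1) weight 1/756
  (Z=2, Y=1, U=2, X=1, W=0) weight 1/648
  (Z=3, Y=0, U=2, X=1, W=0) weight 1/1296
  … 17 more
Group by Y:
  weight(Y=0) = 11/1008
  weight(Y=1) = 11/504
  weight(Y=2) = 11/1008
Total weight = 11/1008 + 11/504 + 11/1008 = 11/252
P(Y=0 | obs) = 11/1008 / 11/252 = 1/4
P(Y=1 | obs) = 11/504 / 11/252 = 1/2
P(Y=2 | obs) = 11/1008 / 11/252 = 1/4
argmax = 1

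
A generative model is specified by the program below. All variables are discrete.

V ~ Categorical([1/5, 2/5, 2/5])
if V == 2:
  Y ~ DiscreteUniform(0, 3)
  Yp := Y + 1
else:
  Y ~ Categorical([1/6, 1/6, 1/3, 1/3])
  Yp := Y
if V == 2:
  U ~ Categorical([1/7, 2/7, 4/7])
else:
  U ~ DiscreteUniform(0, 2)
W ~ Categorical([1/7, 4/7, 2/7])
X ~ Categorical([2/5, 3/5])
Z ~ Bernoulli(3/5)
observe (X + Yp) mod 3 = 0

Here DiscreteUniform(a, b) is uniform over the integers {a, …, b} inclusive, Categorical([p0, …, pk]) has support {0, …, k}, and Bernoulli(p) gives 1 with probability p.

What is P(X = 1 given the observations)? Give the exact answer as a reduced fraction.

Enumerate traces; 144 have nonzero weight after conditioning:
  (V=0, Y=0, U=0, W=0, X=0, Z=0) weight 2/7875
  (V=0, Y=0, U=0, W=0, X=0, Z=1) weight 1/2625
  (V=0, Y=0, U=0, W=1, X=0, Z=0) weight 8/7875
  (V=0, Y=0, U=0, W=1, X=0, Z=1) weight 4/2625
  (V=0, Y=0, U=0, W=2, X=0, Z=0) weight 4/7875
  (V=0, Y=0, U=0, W=2, X=0, Z=1) weight 2/2625
  (V=0, Y=0, U=1, W=0, X=0, Z=0) weight 2/7875
  (V=0, Y=0, U=1, W=0, X=0, Z=1) weight 1/2625
  (V=0, Y=2, U=0, W=0, X=1, Z=0) weight 2/2625
  … 135 more
Group by X:
  weight(X=0) = 4/25
  weight(X=1) = 9/50
Total weight = 4/25 + 9/50 = 17/50
P(X=0 | obs) = 4/25 / 17/50 = 8/17
P(X=1 | obs) = 9/50 / 17/50 = 9/17

P(X = 1 | obs) = 9/17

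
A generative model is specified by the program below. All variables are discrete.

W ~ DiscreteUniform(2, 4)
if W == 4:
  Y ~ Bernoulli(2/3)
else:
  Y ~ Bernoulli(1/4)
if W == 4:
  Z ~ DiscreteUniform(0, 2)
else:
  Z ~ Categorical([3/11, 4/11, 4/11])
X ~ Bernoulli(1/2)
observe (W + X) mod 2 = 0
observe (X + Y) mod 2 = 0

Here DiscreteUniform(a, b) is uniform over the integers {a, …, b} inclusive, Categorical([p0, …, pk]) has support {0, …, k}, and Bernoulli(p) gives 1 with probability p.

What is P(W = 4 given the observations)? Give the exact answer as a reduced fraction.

Enumerate traces; 9 have nonzero weight after conditioning:
  (W=2, Y=0, Z=0, X=0) weight 3/88
  (W=2, Y=0, Z=1, X=0) weight 1/22
  (W=2, Y=0, Z=2, X=0) weight 1/22
  (W=3, Y=1, Z=0, X=1) weight 1/88
  (W=3, Y=1, Z=1, X=1) weight 1/66
  (W=3, Y=1, Z=2, X=1) weight 1/66
  (W=4, Y=0, Z=0, X=0) weight 1/54
  (W=4, Y=0, Z=1, X=0) weight 1/54
  … 1 more
Group by W:
  weight(W=2) = 1/8
  weight(W=3) = 1/24
  weight(W=4) = 1/18
Total weight = 1/8 + 1/24 + 1/18 = 2/9
P(W=2 | obs) = 1/8 / 2/9 = 9/16
P(W=3 | obs) = 1/24 / 2/9 = 3/16
P(W=4 | obs) = 1/18 / 2/9 = 1/4

P(W = 4 | obs) = 1/4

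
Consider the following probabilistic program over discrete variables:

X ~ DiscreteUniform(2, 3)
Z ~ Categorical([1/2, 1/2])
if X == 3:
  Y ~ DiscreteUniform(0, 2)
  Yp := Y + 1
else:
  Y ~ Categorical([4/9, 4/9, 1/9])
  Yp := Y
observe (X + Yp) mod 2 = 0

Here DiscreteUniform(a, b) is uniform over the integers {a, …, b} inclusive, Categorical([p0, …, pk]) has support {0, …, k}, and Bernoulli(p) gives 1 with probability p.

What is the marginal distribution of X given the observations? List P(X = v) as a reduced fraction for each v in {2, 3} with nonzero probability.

P(X=2) = 5/11, P(X=3) = 6/11

Enumerate traces; 8 have nonzero weight after conditioning:
  (X=2, Z=0, Y=0) weight 1/9
  (X=2, Z=0, Y=2) weight 1/36
  (X=2, Z=1, Y=0) weight 1/9
  (X=2, Z=1, Y=2) weight 1/36
  (X=3, Z=0, Y=0) weight 1/12
  (X=3, Z=0, Y=2) weight 1/12
  (X=3, Z=1, Y=0) weight 1/12
  (X=3, Z=1, Y=2) weight 1/12
Group by X:
  weight(X=2) = 5/18
  weight(X=3) = 1/3
Total weight = 5/18 + 1/3 = 11/18
P(X=2 | obs) = 5/18 / 11/18 = 5/11
P(X=3 | obs) = 1/3 / 11/18 = 6/11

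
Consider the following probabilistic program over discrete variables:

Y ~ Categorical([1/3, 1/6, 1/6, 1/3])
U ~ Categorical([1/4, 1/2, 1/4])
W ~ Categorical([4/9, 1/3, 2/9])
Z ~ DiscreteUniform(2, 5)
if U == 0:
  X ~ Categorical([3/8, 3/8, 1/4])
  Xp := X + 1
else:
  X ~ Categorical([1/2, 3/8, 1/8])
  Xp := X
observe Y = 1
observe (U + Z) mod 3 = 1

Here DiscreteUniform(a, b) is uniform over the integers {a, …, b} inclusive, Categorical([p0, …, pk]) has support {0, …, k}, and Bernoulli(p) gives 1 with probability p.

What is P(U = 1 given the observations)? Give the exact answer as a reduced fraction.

Enumerate traces; 36 have nonzero weight after conditioning:
  (Y=1, U=0, W=0, Z=4, X=0) weight 1/576
  (Y=1, U=0, W=0, Z=4, X=1) weight 1/576
  (Y=1, U=0, W=0, Z=4, X=2) weight 1/864
  (Y=1, U=0, W=1, Z=4, X=0) weight 1/768
  (Y=1, U=0, W=1, Z=4, X=1) weight 1/768
  (Y=1, U=0, W=1, Z=4, X=2) weight 1/1152
  (Y=1, U=0, W=2, Z=4, X=0) weight 1/1152
  (Y=1, U=0, W=2, Z=4, X=1) weight 1/1152
  (Y=1, U=1, W=0, Z=3, X=0) weight 1/216
  (Y=1, U=2, W=0, Z=2, X=0) weight 1/432
  … 26 more
Group by U:
  weight(U=0) = 1/96
  weight(U=1) = 1/48
  weight(U=2) = 1/48
Total weight = 1/96 + 1/48 + 1/48 = 5/96
P(U=0 | obs) = 1/96 / 5/96 = 1/5
P(U=1 | obs) = 1/48 / 5/96 = 2/5
P(U=2 | obs) = 1/48 / 5/96 = 2/5

P(U = 1 | obs) = 2/5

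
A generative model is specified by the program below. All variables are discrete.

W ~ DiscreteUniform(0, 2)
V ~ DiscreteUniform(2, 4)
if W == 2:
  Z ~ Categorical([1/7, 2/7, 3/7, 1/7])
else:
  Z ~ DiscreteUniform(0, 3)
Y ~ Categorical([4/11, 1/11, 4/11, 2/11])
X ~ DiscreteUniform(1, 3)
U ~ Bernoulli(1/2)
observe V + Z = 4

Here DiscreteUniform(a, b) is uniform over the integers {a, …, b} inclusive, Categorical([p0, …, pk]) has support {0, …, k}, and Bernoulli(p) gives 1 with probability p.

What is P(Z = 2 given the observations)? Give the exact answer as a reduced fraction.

Enumerate traces; 216 have nonzero weight after conditioning:
  (W=0, V=2, Z=2, Y=0, X=1, U=0) weight 1/594
  (W=0, V=2, Z=2, Y=0, X=1, U=1) weight 1/594
  (W=0, V=2, Z=2, Y=0, X=2, U=0) weight 1/594
  (W=0, V=2, Z=2, Y=0, X=2, U=1) weight 1/594
  (W=0, V=2, Z=2, Y=0, X=3, U=0) weight 1/594
  (W=0, V=2, Z=2, Y=0, X=3, U=1) weight 1/594
  (W=0, V=2, Z=2, Y=1, X=1, U=0) weight 1/2376
  (W=0, V=2, Z=2, Y=1, X=1, U=1) weight 1/2376
  (W=0, V=3, Z=1, Y=0, X=1, U=0) weight 1/594
  (W=0, V=4, Z=0, Y=0, X=1, U=0) weight 1/594
  … 206 more
Group by Z:
  weight(Z=0) = 1/14
  weight(Z=1) = 11/126
  weight(Z=2) = 13/126
Total weight = 1/14 + 11/126 + 13/126 = 11/42
P(Z=0 | obs) = 1/14 / 11/42 = 3/11
P(Z=1 | obs) = 11/126 / 11/42 = 1/3
P(Z=2 | obs) = 13/126 / 11/42 = 13/33

P(Z = 2 | obs) = 13/33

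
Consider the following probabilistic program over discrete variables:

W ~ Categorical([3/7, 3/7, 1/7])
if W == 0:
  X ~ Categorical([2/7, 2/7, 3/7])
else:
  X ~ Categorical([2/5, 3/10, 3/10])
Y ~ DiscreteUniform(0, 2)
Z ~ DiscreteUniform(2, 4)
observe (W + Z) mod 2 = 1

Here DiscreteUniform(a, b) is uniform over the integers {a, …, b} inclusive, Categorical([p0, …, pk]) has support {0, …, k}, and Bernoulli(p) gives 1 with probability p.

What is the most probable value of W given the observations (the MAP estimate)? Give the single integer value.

argmax_v P(W = v | obs) = 1

Enumerate traces; 36 have nonzero weight after conditioning:
  (W=0, X=0, Y=0, Z=3) weight 2/147
  (W=0, X=0, Y=1, Z=3) weight 2/147
  (W=0, X=0, Y=2, Z=3) weight 2/147
  (W=0, X=1, Y=0, Z=3) weight 2/147
  (W=0, X=1, Y=1, Z=3) weight 2/147
  (W=0, X=1, Y=2, Z=3) weight 2/147
  (W=0, X=2, Y=0, Z=3) weight 1/49
  (W=0, X=2, Y=1, Z=3) weight 1/49
  (W=1, X=0, Y=0, Z=2) weight 2/105
  (W=2, X=0, Y=0, Z=3) weight 2/315
  … 26 more
Group by W:
  weight(W=0) = 1/7
  weight(W=1) = 2/7
  weight(W=2) = 1/21
Total weight = 1/7 + 2/7 + 1/21 = 10/21
P(W=0 | obs) = 1/7 / 10/21 = 3/10
P(W=1 | obs) = 2/7 / 10/21 = 3/5
P(W=2 | obs) = 1/21 / 10/21 = 1/10
argmax = 1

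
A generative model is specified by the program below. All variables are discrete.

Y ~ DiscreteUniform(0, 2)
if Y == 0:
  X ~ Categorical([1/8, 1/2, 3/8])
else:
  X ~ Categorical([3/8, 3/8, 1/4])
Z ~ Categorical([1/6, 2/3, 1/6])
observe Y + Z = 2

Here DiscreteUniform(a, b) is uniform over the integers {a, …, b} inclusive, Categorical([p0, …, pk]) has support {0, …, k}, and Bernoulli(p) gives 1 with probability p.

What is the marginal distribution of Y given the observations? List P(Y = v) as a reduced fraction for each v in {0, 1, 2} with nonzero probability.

Enumerate traces; 9 have nonzero weight after conditioning:
  (Y=0, X=0, Z=2) weight 1/144
  (Y=0, X=1, Z=2) weight 1/36
  (Y=0, X=2, Z=2) weight 1/48
  (Y=1, X=0, Z=1) weight 1/12
  (Y=1, X=1, Z=1) weight 1/12
  (Y=1, X=2, Z=1) weight 1/18
  (Y=2, X=0, Z=0) weight 1/48
  (Y=2, X=1, Z=0) weight 1/48
  … 1 more
Group by Y:
  weight(Y=0) = 1/18
  weight(Y=1) = 2/9
  weight(Y=2) = 1/18
Total weight = 1/18 + 2/9 + 1/18 = 1/3
P(Y=0 | obs) = 1/18 / 1/3 = 1/6
P(Y=1 | obs) = 2/9 / 1/3 = 2/3
P(Y=2 | obs) = 1/18 / 1/3 = 1/6

P(Y=0) = 1/6, P(Y=1) = 2/3, P(Y=2) = 1/6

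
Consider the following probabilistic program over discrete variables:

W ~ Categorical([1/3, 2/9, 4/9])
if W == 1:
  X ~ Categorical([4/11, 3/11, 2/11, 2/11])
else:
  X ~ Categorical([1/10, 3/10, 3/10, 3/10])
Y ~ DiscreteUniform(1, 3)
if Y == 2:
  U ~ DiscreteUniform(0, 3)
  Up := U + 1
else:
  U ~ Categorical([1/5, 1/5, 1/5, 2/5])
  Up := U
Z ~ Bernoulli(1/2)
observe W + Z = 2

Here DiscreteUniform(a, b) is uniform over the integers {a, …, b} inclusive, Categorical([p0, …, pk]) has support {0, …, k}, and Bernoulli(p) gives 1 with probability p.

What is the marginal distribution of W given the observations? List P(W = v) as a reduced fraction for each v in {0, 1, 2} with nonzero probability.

P(W=1) = 1/3, P(W=2) = 2/3

Enumerate traces; 96 have nonzero weight after conditioning:
  (W=1, X=0, Y=1, U=0, Z=1) weight 4/1485
  (W=1, X=0, Y=1, U=1, Z=1) weight 4/1485
  (W=1, X=0, Y=1, U=2, Z=1) weight 4/1485
  (W=1, X=0, Y=1, U=3, Z=1) weight 8/1485
  (W=1, X=0, Y=2, U=0, Z=1) weight 1/297
  (W=1, X=0, Y=2, U=1, Z=1) weight 1/297
  (W=1, X=0, Y=2, U=2, Z=1) weight 1/297
  (W=1, X=0, Y=2, U=3, Z=1) weight 1/297
  (W=2, X=0, Y=1, U=0, Z=0) weight 1/675
  … 87 more
Group by W:
  weight(W=1) = 1/9
  weight(W=2) = 2/9
Total weight = 1/9 + 2/9 = 1/3
P(W=1 | obs) = 1/9 / 1/3 = 1/3
P(W=2 | obs) = 2/9 / 1/3 = 2/3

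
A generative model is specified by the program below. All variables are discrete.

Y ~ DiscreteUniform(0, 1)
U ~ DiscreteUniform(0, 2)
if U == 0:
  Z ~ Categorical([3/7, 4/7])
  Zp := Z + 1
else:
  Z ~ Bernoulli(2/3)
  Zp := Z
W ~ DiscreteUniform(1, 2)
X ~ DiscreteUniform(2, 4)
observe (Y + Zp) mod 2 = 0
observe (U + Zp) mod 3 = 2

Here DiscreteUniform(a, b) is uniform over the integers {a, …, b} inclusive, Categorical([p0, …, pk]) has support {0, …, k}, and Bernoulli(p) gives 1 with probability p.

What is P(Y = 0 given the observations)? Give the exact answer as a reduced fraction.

Enumerate traces; 18 have nonzero weight after conditioning:
  (Y=0, U=0, Z=1, W=1, X=2) weight 1/63
  (Y=0, U=0, Z=1, W=1, X=3) weight 1/63
  (Y=0, U=0, Z=1, W=1, X=4) weight 1/63
  (Y=0, U=0, Z=1, W=2, X=2) weight 1/63
  (Y=0, U=0, Z=1, W=2, X=3) weight 1/63
  (Y=0, U=0, Z=1, W=2, X=4) weight 1/63
  (Y=0, U=2, Z=0, W=1, X=2) weight 1/108
  (Y=0, U=2, Z=0, W=1, X=3) weight 1/108
  (Y=1, U=1, Z=1, W=1, X=2) weight 1/54
  … 9 more
Group by Y:
  weight(Y=0) = 19/126
  weight(Y=1) = 1/9
Total weight = 19/126 + 1/9 = 11/42
P(Y=0 | obs) = 19/126 / 11/42 = 19/33
P(Y=1 | obs) = 1/9 / 11/42 = 14/33

P(Y = 0 | obs) = 19/33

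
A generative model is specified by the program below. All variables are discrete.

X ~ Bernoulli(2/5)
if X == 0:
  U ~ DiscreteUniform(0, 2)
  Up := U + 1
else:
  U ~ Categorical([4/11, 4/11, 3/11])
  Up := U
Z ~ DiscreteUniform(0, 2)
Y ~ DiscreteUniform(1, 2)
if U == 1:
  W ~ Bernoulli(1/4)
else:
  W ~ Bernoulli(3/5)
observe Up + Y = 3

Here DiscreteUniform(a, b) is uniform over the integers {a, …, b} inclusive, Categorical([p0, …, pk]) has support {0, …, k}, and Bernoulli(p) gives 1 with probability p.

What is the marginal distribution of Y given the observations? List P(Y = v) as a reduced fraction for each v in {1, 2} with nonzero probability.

Enumerate traces; 24 have nonzero weight after conditioning:
  (X=0, U=0, Z=0, Y=2, W=0) weight 1/75
  (X=0, U=0, Z=0, Y=2, W=1) weight 1/50
  (X=0, U=0, Z=1, Y=2, W=0) weight 1/75
  (X=0, U=0, Z=1, Y=2, W=1) weight 1/50
  (X=0, U=0, Z=2, Y=2, W=0) weight 1/75
  (X=0, U=0, Z=2, Y=2, W=1) weight 1/50
  (X=0, U=1, Z=0, Y=1, W=0) weight 1/40
  (X=0, U=1, Z=0, Y=1, W=1) weight 1/120
  … 16 more
Group by Y:
  weight(Y=1) = 17/110
  weight(Y=2) = 19/110
Total weight = 17/110 + 19/110 = 18/55
P(Y=1 | obs) = 17/110 / 18/55 = 17/36
P(Y=2 | obs) = 19/110 / 18/55 = 19/36

P(Y=1) = 17/36, P(Y=2) = 19/36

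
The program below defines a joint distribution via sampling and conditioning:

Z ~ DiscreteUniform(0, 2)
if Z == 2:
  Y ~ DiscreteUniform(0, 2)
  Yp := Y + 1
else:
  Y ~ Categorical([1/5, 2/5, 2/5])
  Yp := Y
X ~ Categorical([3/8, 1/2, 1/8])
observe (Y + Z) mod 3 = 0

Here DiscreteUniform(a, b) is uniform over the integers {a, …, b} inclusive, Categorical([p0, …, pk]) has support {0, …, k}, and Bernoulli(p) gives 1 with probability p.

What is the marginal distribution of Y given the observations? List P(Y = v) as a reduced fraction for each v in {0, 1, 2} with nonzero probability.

P(Y=0) = 3/14, P(Y=1) = 5/14, P(Y=2) = 3/7

Enumerate traces; 9 have nonzero weight after conditioning:
  (Z=0, Y=0, X=0) weight 1/40
  (Z=0, Y=0, X=1) weight 1/30
  (Z=0, Y=0, X=2) weight 1/120
  (Z=1, Y=2, X=0) weight 1/20
  (Z=1, Y=2, X=1) weight 1/15
  (Z=1, Y=2, X=2) weight 1/60
  (Z=2, Y=1, X=0) weight 1/24
  (Z=2, Y=1, X=1) weight 1/18
  … 1 more
Group by Y:
  weight(Y=0) = 1/15
  weight(Y=1) = 1/9
  weight(Y=2) = 2/15
Total weight = 1/15 + 1/9 + 2/15 = 14/45
P(Y=0 | obs) = 1/15 / 14/45 = 3/14
P(Y=1 | obs) = 1/9 / 14/45 = 5/14
P(Y=2 | obs) = 2/15 / 14/45 = 3/7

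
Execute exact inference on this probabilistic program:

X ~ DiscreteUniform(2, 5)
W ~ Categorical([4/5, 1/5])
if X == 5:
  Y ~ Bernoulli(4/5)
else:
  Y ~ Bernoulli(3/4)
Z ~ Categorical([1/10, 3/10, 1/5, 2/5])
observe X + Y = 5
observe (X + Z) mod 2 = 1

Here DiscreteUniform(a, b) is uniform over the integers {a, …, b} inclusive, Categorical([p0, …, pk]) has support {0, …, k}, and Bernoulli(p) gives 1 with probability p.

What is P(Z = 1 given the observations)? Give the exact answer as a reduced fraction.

P(Z = 1 | obs) = 5/13

Enumerate traces; 8 have nonzero weight after conditioning:
  (X=4, W=0, Y=1, Z=1) weight 9/200
  (X=4, W=0, Y=1, Z=3) weight 3/50
  (X=4, W=1, Y=1, Z=1) weight 9/800
  (X=4, W=1, Y=1, Z=3) weight 3/200
  (X=5, W=0, Y=0, Z=0) weight 1/250
  (X=5, W=0, Y=0, Z=2) weight 1/125
  (X=5, W=1, Y=0, Z=0) weight 1/1000
  (X=5, W=1, Y=0, Z=2) weight 1/500
Group by Z:
  weight(Z=0) = 1/200
  weight(Z=1) = 9/160
  weight(Z=2) = 1/100
  weight(Z=3) = 3/40
Total weight = 1/200 + 9/160 + 1/100 + 3/40 = 117/800
P(Z=0 | obs) = 1/200 / 117/800 = 4/117
P(Z=1 | obs) = 9/160 / 117/800 = 5/13
P(Z=2 | obs) = 1/100 / 117/800 = 8/117
P(Z=3 | obs) = 3/40 / 117/800 = 20/39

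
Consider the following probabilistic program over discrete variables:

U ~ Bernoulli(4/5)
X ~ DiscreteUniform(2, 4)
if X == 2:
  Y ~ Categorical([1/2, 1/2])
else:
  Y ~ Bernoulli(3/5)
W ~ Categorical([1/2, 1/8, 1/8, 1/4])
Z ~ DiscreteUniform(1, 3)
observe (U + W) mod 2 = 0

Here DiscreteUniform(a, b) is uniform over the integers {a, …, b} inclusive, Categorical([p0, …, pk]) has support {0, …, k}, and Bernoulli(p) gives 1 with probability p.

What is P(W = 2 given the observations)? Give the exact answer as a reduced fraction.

Enumerate traces; 72 have nonzero weight after conditioning:
  (U=0, X=2, Y=0, W=0, Z=1) weight 1/180
  (U=0, X=2, Y=0, W=0, Z=2) weight 1/180
  (U=0, X=2, Y=0, W=0, Z=3) weight 1/180
  (U=0, X=2, Y=0, W=2, Z=1) weight 1/720
  (U=0, X=2, Y=0, W=2, Z=2) weight 1/720
  (U=0, X=2, Y=0, W=2, Z=3) weight 1/720
  (U=0, X=2, Y=1, W=0, Z=1) weight 1/180
  (U=0, X=2, Y=1, W=0, Z=2) weight 1/180
  (U=1, X=2, Y=0, W=1, Z=1) weight 1/180
  (U=1, X=2, Y=0, W=3, Z=1) weight 1/90
  … 62 more
Group by W:
  weight(W=0) = 1/10
  weight(W=1) = 1/10
  weight(W=2) = 1/40
  weight(W=3) = 1/5
Total weight = 1/10 + 1/10 + 1/40 + 1/5 = 17/40
P(W=0 | obs) = 1/10 / 17/40 = 4/17
P(W=1 | obs) = 1/10 / 17/40 = 4/17
P(W=2 | obs) = 1/40 / 17/40 = 1/17
P(W=3 | obs) = 1/5 / 17/40 = 8/17

P(W = 2 | obs) = 1/17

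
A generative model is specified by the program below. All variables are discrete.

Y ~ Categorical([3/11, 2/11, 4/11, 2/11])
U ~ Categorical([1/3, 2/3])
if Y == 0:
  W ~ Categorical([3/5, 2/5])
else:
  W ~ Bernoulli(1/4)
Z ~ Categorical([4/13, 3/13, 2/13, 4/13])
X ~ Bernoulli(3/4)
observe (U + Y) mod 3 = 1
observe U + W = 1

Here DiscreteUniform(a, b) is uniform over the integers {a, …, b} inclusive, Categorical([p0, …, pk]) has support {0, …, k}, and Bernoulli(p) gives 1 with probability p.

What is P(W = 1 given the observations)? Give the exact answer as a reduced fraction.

P(W = 1 | obs) = 5/71

Enumerate traces; 24 have nonzero weight after conditioning:
  (Y=0, U=1, W=0, Z=0, X=0) weight 6/715
  (Y=0, U=1, W=0, Z=0, X=1) weight 18/715
  (Y=0, U=1, W=0, Z=1, X=0) weight 9/1430
  (Y=0, U=1, W=0, Z=1, X=1) weight 27/1430
  (Y=0, U=1, W=0, Z=2, X=0) weight 3/715
  (Y=0, U=1, W=0, Z=2, X=1) weight 9/715
  (Y=0, U=1, W=0, Z=3, X=0) weight 6/715
  (Y=0, U=1, W=0, Z=3, X=1) weight 18/715
  (Y=1, U=0, W=1, Z=0, X=0) weight 1/858
  … 15 more
Group by W:
  weight(W=0) = 1/5
  weight(W=1) = 1/66
Total weight = 1/5 + 1/66 = 71/330
P(W=0 | obs) = 1/5 / 71/330 = 66/71
P(W=1 | obs) = 1/66 / 71/330 = 5/71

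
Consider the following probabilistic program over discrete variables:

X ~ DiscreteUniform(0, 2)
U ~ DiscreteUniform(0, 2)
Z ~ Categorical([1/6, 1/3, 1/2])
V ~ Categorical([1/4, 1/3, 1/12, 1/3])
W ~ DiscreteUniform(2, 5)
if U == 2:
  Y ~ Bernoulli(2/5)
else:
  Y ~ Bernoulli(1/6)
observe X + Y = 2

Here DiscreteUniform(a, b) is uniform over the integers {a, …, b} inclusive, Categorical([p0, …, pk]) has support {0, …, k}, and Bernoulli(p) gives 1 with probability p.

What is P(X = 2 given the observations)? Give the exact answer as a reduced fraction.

P(X = 2 | obs) = 34/45

Enumerate traces; 288 have nonzero weight after conditioning:
  (X=1, U=0, Z=0, V=0, W=2, Y=1) weight 1/5184
  (X=1, U=0, Z=0, V=0, W=3, Y=1) weight 1/5184
  (X=1, U=0, Z=0, V=0, W=4, Y=1) weight 1/5184
  (X=1, U=0, Z=0, V=0, W=5, Y=1) weight 1/5184
  (X=1, U=0, Z=0, V=1, W=2, Y=1) weight 1/3888
  (X=1, U=0, Z=0, V=1, W=3, Y=1) weight 1/3888
  (X=1, U=0, Z=0, V=1, W=4, Y=1) weight 1/3888
  (X=1, U=0, Z=0, V=1, W=5, Y=1) weight 1/3888
  (X=2, U=0, Z=0, V=0, W=2, Y=0) weight 5/5184
  … 279 more
Group by X:
  weight(X=1) = 11/135
  weight(X=2) = 34/135
Total weight = 11/135 + 34/135 = 1/3
P(X=1 | obs) = 11/135 / 1/3 = 11/45
P(X=2 | obs) = 34/135 / 1/3 = 34/45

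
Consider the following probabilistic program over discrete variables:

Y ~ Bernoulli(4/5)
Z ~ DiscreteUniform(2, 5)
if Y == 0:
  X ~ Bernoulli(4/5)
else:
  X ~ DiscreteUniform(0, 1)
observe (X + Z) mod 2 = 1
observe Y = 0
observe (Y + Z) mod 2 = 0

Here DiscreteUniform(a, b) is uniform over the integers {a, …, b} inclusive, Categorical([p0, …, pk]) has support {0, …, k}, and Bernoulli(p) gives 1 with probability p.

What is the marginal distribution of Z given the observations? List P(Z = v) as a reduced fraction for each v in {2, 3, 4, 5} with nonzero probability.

P(Z=2) = 1/2, P(Z=4) = 1/2

Enumerate traces; 2 have nonzero weight after conditioning:
  (Y=0, Z=2, X=1) weight 1/25
  (Y=0, Z=4, X=1) weight 1/25
Group by Z:
  weight(Z=2) = 1/25
  weight(Z=4) = 1/25
Total weight = 1/25 + 1/25 = 2/25
P(Z=2 | obs) = 1/25 / 2/25 = 1/2
P(Z=4 | obs) = 1/25 / 2/25 = 1/2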